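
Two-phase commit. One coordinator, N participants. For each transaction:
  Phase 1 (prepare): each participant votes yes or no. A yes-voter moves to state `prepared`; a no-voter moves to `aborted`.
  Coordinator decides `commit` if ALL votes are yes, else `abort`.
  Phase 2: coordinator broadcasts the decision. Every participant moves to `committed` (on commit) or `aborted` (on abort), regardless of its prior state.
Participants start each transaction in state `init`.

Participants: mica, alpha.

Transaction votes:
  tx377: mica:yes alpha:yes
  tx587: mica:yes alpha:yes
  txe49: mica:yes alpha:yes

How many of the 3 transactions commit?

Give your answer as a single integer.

tx377: all yes -> commit (commits=1)
tx587: all yes -> commit (commits=2)
txe49: all yes -> commit (commits=3)

Answer: 3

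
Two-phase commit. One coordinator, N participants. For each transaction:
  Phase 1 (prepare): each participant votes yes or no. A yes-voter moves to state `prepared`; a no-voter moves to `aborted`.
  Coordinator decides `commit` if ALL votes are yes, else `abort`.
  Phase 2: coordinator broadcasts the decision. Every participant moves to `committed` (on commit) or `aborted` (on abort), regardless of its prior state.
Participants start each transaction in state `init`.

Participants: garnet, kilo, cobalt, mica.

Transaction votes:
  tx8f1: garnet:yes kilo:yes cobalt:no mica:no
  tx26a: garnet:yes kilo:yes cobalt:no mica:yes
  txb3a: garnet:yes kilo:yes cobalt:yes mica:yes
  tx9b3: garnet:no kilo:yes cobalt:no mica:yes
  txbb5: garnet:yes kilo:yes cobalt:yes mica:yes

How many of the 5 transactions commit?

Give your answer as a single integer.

tx8f1: no from cobalt, mica -> abort (commits=0)
tx26a: no from cobalt -> abort (commits=0)
txb3a: all yes -> commit (commits=1)
tx9b3: no from garnet, cobalt -> abort (commits=1)
txbb5: all yes -> commit (commits=2)

Answer: 2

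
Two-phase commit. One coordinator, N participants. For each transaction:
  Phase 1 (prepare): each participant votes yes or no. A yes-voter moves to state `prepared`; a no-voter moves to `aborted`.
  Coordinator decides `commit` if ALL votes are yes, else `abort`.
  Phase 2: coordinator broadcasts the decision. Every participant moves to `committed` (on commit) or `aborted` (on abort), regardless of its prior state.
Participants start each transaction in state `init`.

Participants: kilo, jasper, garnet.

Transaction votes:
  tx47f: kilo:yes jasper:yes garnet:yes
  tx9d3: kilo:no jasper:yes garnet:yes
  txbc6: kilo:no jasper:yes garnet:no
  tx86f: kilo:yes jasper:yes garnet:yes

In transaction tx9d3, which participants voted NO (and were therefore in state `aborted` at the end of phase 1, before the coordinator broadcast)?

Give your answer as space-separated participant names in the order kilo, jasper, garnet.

Answer: kilo

Derivation:
Txn tx9d3 phase 1: kilo no -> aborted; jasper yes -> prepared; garnet yes -> prepared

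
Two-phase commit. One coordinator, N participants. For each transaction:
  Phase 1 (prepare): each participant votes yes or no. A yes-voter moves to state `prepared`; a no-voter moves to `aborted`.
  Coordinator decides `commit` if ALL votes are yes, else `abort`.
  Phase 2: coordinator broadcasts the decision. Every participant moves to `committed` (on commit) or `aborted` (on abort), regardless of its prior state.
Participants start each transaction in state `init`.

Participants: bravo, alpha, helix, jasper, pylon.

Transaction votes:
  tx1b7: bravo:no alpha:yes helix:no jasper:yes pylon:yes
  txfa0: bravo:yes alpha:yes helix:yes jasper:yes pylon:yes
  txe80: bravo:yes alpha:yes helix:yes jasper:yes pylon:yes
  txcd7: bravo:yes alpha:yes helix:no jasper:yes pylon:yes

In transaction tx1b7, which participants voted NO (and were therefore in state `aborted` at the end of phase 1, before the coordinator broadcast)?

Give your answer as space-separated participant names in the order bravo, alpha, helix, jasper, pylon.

Txn tx1b7 phase 1: bravo no -> aborted; alpha yes -> prepared; helix no -> aborted; jasper yes -> prepared; pylon yes -> prepared

Answer: bravo helix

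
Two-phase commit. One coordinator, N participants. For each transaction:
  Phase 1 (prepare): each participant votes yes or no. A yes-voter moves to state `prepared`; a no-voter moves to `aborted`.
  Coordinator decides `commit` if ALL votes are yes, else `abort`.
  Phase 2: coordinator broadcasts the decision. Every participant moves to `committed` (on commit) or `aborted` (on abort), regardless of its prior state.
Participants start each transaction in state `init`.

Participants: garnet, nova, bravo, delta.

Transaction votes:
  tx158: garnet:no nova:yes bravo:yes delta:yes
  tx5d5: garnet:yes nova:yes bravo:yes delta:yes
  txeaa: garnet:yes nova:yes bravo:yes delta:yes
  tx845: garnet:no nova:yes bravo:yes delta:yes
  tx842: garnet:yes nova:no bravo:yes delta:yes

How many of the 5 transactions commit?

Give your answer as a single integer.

tx158: no from garnet -> abort (commits=0)
tx5d5: all yes -> commit (commits=1)
txeaa: all yes -> commit (commits=2)
tx845: no from garnet -> abort (commits=2)
tx842: no from nova -> abort (commits=2)

Answer: 2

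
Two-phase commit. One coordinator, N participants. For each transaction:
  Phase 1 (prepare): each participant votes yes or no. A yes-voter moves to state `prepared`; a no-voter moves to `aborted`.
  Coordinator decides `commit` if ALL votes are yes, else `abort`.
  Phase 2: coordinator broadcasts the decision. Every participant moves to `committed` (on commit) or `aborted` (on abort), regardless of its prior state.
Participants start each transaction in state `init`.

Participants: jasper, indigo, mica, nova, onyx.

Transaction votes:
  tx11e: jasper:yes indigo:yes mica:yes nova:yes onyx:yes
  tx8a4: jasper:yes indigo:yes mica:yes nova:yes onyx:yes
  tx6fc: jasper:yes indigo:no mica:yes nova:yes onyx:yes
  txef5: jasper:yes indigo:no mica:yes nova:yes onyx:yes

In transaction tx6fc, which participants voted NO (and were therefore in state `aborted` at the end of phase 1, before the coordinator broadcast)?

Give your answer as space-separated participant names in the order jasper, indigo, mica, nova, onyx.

Answer: indigo

Derivation:
Txn tx6fc phase 1: jasper yes -> prepared; indigo no -> aborted; mica yes -> prepared; nova yes -> prepared; onyx yes -> prepared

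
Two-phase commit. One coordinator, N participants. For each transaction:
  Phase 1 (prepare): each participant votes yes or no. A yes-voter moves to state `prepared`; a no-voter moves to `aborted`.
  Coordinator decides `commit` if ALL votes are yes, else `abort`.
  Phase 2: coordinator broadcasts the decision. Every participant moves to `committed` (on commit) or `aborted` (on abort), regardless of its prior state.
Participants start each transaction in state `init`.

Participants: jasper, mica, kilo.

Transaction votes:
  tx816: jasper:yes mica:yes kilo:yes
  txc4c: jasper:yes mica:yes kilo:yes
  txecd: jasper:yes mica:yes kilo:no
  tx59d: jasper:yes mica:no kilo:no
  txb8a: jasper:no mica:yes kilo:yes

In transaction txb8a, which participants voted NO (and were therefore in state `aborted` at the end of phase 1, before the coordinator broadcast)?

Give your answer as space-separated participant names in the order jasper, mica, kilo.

Answer: jasper

Derivation:
Txn txb8a phase 1: jasper no -> aborted; mica yes -> prepared; kilo yes -> prepared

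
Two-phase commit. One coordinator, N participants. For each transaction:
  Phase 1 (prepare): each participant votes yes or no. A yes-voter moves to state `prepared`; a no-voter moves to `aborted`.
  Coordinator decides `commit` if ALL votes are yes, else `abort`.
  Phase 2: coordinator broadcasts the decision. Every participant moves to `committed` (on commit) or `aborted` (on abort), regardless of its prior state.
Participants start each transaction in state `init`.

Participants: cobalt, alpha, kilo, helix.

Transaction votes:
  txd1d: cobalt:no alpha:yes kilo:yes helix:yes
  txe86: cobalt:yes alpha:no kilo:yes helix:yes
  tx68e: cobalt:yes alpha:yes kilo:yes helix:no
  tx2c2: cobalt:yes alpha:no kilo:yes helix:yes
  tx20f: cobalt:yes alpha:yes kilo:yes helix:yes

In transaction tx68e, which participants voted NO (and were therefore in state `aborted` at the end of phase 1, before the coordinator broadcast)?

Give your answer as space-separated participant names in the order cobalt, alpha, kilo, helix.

Answer: helix

Derivation:
Txn tx68e phase 1: cobalt yes -> prepared; alpha yes -> prepared; kilo yes -> prepared; helix no -> aborted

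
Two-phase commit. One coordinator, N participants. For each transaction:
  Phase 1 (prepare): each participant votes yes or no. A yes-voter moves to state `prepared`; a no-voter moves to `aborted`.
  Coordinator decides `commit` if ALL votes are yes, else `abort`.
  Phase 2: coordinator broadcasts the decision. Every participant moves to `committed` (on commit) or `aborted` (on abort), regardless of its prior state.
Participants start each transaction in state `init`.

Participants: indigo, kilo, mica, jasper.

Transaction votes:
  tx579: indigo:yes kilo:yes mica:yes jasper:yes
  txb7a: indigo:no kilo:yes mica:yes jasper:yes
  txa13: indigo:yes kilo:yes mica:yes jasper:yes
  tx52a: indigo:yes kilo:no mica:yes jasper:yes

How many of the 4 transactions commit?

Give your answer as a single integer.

tx579: all yes -> commit (commits=1)
txb7a: no from indigo -> abort (commits=1)
txa13: all yes -> commit (commits=2)
tx52a: no from kilo -> abort (commits=2)

Answer: 2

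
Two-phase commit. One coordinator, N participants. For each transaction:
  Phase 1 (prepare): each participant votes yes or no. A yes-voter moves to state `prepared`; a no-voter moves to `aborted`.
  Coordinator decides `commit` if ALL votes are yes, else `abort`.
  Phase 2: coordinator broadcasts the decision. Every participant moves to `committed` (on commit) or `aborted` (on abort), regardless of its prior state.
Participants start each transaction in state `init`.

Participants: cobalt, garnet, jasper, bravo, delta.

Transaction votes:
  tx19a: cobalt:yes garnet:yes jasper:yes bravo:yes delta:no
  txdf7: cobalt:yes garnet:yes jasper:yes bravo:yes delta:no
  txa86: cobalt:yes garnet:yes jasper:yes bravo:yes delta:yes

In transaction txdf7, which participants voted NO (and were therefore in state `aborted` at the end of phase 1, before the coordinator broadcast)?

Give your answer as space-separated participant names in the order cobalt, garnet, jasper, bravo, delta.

Txn txdf7 phase 1: cobalt yes -> prepared; garnet yes -> prepared; jasper yes -> prepared; bravo yes -> prepared; delta no -> aborted

Answer: delta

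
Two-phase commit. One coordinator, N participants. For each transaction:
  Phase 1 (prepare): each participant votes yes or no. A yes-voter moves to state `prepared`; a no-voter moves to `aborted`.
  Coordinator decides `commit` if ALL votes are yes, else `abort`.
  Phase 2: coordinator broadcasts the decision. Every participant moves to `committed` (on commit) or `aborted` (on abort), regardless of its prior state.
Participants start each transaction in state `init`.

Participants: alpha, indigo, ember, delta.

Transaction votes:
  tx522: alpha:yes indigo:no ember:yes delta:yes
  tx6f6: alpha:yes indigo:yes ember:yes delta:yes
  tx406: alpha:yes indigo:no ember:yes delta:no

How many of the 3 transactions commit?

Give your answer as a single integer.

tx522: no from indigo -> abort (commits=0)
tx6f6: all yes -> commit (commits=1)
tx406: no from indigo, delta -> abort (commits=1)

Answer: 1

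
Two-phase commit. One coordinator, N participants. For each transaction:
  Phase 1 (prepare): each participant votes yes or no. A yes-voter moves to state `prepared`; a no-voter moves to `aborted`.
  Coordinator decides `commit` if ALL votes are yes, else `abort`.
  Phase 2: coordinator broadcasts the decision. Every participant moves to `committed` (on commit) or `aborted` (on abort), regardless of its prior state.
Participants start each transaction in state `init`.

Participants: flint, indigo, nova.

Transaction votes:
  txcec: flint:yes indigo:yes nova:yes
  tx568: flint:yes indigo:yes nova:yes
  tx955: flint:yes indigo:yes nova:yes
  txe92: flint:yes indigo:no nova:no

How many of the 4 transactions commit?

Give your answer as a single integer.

Answer: 3

Derivation:
txcec: all yes -> commit (commits=1)
tx568: all yes -> commit (commits=2)
tx955: all yes -> commit (commits=3)
txe92: no from indigo, nova -> abort (commits=3)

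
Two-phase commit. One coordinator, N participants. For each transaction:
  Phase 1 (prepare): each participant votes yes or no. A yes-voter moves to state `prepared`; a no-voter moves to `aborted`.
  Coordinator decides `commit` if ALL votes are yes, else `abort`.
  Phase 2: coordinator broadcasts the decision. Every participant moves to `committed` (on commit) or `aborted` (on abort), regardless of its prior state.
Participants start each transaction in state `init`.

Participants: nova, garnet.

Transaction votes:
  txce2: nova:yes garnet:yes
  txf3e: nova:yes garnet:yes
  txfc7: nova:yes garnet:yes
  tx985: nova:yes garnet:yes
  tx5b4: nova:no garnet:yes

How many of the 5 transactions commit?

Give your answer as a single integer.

Answer: 4

Derivation:
txce2: all yes -> commit (commits=1)
txf3e: all yes -> commit (commits=2)
txfc7: all yes -> commit (commits=3)
tx985: all yes -> commit (commits=4)
tx5b4: no from nova -> abort (commits=4)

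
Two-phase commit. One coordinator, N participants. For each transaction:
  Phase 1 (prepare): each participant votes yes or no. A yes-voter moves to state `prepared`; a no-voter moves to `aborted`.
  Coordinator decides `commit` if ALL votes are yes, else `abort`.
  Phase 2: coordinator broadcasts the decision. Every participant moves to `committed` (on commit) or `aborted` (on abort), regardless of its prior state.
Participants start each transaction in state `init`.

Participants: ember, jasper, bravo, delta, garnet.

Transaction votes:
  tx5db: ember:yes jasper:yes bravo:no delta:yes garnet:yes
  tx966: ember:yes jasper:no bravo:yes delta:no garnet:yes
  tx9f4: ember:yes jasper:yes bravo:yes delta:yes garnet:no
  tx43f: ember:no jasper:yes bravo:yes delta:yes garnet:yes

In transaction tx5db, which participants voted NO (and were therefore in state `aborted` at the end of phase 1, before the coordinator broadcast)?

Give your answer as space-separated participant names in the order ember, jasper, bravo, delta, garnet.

Answer: bravo

Derivation:
Txn tx5db phase 1: ember yes -> prepared; jasper yes -> prepared; bravo no -> aborted; delta yes -> prepared; garnet yes -> prepared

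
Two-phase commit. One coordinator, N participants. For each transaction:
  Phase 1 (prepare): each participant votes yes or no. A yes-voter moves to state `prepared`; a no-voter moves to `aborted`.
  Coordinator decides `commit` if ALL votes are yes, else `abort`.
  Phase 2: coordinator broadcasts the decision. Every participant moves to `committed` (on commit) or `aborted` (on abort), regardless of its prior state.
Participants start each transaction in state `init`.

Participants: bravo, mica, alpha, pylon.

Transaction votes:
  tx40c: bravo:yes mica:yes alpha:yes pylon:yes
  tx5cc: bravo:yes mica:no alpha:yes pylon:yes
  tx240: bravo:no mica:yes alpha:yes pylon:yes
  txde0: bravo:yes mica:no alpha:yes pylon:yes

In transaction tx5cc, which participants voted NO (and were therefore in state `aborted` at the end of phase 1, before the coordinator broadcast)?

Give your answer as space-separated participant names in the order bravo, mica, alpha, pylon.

Answer: mica

Derivation:
Txn tx5cc phase 1: bravo yes -> prepared; mica no -> aborted; alpha yes -> prepared; pylon yes -> prepared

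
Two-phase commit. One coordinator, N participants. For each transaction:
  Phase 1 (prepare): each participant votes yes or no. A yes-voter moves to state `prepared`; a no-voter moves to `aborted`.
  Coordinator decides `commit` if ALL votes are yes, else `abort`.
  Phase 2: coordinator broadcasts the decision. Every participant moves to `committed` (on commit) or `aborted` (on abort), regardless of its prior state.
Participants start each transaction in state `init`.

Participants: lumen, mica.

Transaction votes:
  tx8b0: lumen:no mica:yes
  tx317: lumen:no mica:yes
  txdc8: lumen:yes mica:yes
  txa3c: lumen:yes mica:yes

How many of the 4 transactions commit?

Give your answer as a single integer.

Answer: 2

Derivation:
tx8b0: no from lumen -> abort (commits=0)
tx317: no from lumen -> abort (commits=0)
txdc8: all yes -> commit (commits=1)
txa3c: all yes -> commit (commits=2)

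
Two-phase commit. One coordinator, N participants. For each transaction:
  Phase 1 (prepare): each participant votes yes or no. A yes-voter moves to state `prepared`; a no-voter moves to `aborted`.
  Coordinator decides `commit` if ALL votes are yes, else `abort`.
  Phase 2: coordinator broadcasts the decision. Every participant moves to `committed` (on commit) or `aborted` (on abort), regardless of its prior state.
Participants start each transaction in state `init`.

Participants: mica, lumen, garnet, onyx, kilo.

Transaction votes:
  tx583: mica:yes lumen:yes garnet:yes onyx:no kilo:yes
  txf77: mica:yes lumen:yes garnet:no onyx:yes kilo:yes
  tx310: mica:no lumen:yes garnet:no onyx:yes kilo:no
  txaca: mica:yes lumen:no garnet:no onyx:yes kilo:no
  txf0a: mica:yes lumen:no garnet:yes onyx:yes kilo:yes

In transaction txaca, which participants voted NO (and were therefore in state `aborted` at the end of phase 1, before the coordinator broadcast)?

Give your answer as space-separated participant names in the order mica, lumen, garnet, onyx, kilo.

Answer: lumen garnet kilo

Derivation:
Txn txaca phase 1: mica yes -> prepared; lumen no -> aborted; garnet no -> aborted; onyx yes -> prepared; kilo no -> aborted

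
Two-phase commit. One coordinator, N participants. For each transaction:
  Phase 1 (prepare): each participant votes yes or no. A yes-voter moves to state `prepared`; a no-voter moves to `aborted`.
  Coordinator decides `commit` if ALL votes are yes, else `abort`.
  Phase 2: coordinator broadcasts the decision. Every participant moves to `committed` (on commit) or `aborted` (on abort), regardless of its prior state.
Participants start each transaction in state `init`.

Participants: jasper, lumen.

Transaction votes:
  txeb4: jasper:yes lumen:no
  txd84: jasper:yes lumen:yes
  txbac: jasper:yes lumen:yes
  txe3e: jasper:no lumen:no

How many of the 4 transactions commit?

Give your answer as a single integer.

Answer: 2

Derivation:
txeb4: no from lumen -> abort (commits=0)
txd84: all yes -> commit (commits=1)
txbac: all yes -> commit (commits=2)
txe3e: no from jasper, lumen -> abort (commits=2)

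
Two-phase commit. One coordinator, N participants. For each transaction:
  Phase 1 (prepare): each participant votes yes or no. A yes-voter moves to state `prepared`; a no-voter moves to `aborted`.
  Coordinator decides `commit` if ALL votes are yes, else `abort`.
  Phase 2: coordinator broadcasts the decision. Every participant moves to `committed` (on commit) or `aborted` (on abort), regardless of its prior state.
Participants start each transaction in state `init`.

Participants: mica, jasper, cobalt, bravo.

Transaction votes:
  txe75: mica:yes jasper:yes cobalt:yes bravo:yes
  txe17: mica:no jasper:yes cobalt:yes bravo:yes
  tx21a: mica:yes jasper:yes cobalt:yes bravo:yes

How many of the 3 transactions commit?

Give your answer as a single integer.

txe75: all yes -> commit (commits=1)
txe17: no from mica -> abort (commits=1)
tx21a: all yes -> commit (commits=2)

Answer: 2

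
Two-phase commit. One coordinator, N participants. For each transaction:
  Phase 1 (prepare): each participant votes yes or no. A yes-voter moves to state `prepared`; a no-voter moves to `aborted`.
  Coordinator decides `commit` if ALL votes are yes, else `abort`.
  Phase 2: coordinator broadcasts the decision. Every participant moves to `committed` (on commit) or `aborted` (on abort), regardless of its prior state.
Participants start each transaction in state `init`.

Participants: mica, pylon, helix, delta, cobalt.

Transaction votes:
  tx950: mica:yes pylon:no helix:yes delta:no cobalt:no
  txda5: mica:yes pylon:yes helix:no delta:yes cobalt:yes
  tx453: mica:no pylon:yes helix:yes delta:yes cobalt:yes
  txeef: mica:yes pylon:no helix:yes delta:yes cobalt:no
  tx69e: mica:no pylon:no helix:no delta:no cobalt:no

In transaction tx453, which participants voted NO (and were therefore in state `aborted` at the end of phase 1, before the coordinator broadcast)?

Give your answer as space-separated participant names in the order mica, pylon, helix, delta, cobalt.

Answer: mica

Derivation:
Txn tx453 phase 1: mica no -> aborted; pylon yes -> prepared; helix yes -> prepared; delta yes -> prepared; cobalt yes -> prepared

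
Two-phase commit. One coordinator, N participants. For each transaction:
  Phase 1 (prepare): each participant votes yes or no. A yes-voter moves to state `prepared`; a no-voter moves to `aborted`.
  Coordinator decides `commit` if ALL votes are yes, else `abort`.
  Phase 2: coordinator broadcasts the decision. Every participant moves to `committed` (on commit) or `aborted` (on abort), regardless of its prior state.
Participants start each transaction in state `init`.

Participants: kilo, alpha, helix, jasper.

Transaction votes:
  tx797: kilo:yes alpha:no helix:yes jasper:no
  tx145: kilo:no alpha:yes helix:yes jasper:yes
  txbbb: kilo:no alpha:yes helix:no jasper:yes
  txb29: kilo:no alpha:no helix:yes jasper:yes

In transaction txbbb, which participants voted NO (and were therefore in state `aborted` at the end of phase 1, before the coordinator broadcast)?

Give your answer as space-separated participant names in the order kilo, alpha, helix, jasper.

Txn txbbb phase 1: kilo no -> aborted; alpha yes -> prepared; helix no -> aborted; jasper yes -> prepared

Answer: kilo helix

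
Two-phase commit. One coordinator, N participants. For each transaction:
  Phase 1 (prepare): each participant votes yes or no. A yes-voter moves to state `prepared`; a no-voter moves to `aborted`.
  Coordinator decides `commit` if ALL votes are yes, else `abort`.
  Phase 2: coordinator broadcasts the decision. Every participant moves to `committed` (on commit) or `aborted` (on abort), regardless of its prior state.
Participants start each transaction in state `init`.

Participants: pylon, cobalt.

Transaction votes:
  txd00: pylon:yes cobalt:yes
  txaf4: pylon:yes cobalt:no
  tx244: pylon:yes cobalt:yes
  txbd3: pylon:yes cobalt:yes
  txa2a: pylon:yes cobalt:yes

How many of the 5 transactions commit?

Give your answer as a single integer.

txd00: all yes -> commit (commits=1)
txaf4: no from cobalt -> abort (commits=1)
tx244: all yes -> commit (commits=2)
txbd3: all yes -> commit (commits=3)
txa2a: all yes -> commit (commits=4)

Answer: 4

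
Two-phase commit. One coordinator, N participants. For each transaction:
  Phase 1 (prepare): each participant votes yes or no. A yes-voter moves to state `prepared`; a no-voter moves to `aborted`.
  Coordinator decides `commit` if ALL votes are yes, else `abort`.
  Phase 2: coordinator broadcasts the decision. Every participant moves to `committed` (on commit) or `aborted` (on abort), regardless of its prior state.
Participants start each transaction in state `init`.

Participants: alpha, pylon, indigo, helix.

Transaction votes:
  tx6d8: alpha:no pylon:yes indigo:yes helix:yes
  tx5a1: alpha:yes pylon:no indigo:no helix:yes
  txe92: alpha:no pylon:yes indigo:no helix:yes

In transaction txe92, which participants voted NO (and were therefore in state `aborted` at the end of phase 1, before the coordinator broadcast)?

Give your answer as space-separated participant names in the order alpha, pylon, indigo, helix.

Txn txe92 phase 1: alpha no -> aborted; pylon yes -> prepared; indigo no -> aborted; helix yes -> prepared

Answer: alpha indigo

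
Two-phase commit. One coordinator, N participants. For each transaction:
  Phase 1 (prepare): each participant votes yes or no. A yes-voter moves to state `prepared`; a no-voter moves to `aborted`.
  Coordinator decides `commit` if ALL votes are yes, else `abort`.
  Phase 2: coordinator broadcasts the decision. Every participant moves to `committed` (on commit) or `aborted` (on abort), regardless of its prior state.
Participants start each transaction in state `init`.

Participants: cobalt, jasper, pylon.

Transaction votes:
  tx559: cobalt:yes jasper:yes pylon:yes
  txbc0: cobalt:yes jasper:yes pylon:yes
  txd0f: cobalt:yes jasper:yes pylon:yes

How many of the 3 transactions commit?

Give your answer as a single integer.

Answer: 3

Derivation:
tx559: all yes -> commit (commits=1)
txbc0: all yes -> commit (commits=2)
txd0f: all yes -> commit (commits=3)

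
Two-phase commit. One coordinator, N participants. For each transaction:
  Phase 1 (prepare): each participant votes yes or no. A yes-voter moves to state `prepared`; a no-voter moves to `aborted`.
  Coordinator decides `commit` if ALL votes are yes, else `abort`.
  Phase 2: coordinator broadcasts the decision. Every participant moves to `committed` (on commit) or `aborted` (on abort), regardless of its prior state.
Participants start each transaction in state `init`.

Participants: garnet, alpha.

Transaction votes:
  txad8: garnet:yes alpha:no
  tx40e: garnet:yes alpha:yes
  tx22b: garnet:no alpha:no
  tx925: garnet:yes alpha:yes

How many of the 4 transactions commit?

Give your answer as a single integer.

Answer: 2

Derivation:
txad8: no from alpha -> abort (commits=0)
tx40e: all yes -> commit (commits=1)
tx22b: no from garnet, alpha -> abort (commits=1)
tx925: all yes -> commit (commits=2)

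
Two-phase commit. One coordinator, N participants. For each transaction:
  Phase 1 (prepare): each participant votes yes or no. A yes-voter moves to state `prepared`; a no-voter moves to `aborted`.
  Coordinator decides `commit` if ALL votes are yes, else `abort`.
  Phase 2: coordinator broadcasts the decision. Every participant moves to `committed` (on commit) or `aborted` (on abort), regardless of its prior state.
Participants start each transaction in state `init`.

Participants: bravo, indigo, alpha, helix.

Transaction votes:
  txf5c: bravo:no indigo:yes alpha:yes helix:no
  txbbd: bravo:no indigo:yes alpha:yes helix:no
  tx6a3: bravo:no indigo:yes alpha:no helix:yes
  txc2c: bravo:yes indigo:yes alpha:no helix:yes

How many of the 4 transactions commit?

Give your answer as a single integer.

txf5c: no from bravo, helix -> abort (commits=0)
txbbd: no from bravo, helix -> abort (commits=0)
tx6a3: no from bravo, alpha -> abort (commits=0)
txc2c: no from alpha -> abort (commits=0)

Answer: 0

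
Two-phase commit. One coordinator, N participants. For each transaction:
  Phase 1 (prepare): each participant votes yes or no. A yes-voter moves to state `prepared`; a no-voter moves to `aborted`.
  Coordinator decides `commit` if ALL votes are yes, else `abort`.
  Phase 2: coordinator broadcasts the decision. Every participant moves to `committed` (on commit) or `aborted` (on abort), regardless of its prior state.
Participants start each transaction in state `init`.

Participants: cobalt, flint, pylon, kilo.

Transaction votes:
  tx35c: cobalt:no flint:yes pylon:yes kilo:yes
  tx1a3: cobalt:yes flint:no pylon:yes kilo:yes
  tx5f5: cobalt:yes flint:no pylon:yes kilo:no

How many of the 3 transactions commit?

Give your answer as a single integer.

tx35c: no from cobalt -> abort (commits=0)
tx1a3: no from flint -> abort (commits=0)
tx5f5: no from flint, kilo -> abort (commits=0)

Answer: 0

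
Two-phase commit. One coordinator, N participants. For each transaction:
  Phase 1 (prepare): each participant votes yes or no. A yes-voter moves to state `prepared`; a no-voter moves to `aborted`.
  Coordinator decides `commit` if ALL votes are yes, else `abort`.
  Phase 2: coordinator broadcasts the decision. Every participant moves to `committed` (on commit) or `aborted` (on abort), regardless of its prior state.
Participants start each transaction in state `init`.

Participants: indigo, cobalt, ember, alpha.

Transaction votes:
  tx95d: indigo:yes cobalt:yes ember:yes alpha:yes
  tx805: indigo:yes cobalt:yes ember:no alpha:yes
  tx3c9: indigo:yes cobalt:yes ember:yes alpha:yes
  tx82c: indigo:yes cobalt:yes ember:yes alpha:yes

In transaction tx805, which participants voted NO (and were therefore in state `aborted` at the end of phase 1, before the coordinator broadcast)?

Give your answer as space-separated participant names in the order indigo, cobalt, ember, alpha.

Answer: ember

Derivation:
Txn tx805 phase 1: indigo yes -> prepared; cobalt yes -> prepared; ember no -> aborted; alpha yes -> prepared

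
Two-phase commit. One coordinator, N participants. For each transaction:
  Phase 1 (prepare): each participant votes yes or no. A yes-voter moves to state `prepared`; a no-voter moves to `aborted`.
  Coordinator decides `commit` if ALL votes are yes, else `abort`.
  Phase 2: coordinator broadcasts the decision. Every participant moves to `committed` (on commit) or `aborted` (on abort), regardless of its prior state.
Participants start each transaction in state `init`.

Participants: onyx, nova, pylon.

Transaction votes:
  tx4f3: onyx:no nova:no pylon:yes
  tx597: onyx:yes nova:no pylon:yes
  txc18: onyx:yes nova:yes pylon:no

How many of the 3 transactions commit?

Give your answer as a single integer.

Answer: 0

Derivation:
tx4f3: no from onyx, nova -> abort (commits=0)
tx597: no from nova -> abort (commits=0)
txc18: no from pylon -> abort (commits=0)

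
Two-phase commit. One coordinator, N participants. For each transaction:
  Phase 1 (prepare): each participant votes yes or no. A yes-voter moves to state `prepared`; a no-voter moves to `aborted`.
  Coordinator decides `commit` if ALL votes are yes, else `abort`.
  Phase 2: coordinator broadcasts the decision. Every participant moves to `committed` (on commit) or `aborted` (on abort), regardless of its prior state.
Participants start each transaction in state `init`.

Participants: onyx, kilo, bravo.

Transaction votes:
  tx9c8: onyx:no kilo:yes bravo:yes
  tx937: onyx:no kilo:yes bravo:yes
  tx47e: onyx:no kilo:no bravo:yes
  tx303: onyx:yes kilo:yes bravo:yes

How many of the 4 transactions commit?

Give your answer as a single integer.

Answer: 1

Derivation:
tx9c8: no from onyx -> abort (commits=0)
tx937: no from onyx -> abort (commits=0)
tx47e: no from onyx, kilo -> abort (commits=0)
tx303: all yes -> commit (commits=1)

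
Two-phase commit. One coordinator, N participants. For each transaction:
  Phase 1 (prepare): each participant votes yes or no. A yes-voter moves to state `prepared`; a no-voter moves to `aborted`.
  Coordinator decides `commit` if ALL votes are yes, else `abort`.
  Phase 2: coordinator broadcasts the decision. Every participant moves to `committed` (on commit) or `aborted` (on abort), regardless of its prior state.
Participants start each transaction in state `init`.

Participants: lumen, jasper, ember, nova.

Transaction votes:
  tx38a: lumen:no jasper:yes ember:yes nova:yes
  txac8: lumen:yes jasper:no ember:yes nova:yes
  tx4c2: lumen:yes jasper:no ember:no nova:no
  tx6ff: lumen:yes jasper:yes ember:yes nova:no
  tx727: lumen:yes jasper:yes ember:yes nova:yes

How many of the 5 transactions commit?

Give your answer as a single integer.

Answer: 1

Derivation:
tx38a: no from lumen -> abort (commits=0)
txac8: no from jasper -> abort (commits=0)
tx4c2: no from jasper, ember, nova -> abort (commits=0)
tx6ff: no from nova -> abort (commits=0)
tx727: all yes -> commit (commits=1)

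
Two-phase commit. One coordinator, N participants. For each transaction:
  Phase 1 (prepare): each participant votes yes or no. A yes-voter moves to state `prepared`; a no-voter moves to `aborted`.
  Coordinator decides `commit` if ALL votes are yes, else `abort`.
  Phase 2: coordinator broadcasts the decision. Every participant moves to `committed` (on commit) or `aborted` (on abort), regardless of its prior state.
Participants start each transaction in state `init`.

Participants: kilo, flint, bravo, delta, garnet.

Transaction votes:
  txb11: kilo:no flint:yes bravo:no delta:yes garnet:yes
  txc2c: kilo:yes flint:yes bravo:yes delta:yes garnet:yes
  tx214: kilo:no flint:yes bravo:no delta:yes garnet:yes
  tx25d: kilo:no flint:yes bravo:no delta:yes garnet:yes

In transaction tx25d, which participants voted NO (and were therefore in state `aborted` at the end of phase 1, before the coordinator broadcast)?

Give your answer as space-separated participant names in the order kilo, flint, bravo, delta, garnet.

Answer: kilo bravo

Derivation:
Txn tx25d phase 1: kilo no -> aborted; flint yes -> prepared; bravo no -> aborted; delta yes -> prepared; garnet yes -> prepared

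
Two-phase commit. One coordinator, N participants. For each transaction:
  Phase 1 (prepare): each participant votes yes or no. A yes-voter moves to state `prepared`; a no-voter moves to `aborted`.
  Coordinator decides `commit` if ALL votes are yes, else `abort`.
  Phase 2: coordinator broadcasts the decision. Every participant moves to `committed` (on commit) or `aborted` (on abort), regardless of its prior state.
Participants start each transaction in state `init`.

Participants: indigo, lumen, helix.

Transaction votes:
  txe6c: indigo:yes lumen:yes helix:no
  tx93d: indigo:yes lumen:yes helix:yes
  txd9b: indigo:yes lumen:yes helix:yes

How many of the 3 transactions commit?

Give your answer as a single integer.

Answer: 2

Derivation:
txe6c: no from helix -> abort (commits=0)
tx93d: all yes -> commit (commits=1)
txd9b: all yes -> commit (commits=2)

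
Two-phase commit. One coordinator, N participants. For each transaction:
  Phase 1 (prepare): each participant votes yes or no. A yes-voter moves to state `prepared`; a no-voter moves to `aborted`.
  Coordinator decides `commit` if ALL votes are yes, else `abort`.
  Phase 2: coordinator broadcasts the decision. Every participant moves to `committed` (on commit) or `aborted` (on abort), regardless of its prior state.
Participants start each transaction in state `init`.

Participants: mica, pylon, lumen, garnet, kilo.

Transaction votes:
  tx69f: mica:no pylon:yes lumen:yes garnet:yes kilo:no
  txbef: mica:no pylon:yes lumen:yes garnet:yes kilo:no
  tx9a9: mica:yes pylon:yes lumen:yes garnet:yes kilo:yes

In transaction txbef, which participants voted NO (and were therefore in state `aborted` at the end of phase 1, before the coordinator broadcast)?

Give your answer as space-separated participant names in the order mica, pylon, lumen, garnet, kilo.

Answer: mica kilo

Derivation:
Txn txbef phase 1: mica no -> aborted; pylon yes -> prepared; lumen yes -> prepared; garnet yes -> prepared; kilo no -> aborted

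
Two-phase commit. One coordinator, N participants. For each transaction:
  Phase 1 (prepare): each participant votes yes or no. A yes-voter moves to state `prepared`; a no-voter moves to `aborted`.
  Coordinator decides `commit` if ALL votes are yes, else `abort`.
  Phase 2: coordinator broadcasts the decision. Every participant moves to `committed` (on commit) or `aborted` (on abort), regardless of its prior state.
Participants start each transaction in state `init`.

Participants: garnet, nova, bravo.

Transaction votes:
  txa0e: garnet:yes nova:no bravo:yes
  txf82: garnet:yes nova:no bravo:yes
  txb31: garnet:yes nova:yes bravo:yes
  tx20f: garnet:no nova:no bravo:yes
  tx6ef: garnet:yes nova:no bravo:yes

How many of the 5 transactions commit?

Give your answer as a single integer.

Answer: 1

Derivation:
txa0e: no from nova -> abort (commits=0)
txf82: no from nova -> abort (commits=0)
txb31: all yes -> commit (commits=1)
tx20f: no from garnet, nova -> abort (commits=1)
tx6ef: no from nova -> abort (commits=1)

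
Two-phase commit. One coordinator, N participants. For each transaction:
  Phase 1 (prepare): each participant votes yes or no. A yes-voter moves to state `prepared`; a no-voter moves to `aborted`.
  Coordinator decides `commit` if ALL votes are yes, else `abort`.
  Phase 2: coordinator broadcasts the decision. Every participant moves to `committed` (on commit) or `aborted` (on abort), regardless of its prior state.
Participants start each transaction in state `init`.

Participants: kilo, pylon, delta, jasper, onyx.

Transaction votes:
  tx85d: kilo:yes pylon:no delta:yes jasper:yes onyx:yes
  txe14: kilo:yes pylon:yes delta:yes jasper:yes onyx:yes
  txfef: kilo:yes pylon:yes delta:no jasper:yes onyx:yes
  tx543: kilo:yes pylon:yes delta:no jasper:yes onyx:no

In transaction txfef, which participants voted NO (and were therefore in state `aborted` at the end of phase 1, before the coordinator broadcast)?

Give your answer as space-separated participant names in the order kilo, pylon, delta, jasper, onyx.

Txn txfef phase 1: kilo yes -> prepared; pylon yes -> prepared; delta no -> aborted; jasper yes -> prepared; onyx yes -> prepared

Answer: delta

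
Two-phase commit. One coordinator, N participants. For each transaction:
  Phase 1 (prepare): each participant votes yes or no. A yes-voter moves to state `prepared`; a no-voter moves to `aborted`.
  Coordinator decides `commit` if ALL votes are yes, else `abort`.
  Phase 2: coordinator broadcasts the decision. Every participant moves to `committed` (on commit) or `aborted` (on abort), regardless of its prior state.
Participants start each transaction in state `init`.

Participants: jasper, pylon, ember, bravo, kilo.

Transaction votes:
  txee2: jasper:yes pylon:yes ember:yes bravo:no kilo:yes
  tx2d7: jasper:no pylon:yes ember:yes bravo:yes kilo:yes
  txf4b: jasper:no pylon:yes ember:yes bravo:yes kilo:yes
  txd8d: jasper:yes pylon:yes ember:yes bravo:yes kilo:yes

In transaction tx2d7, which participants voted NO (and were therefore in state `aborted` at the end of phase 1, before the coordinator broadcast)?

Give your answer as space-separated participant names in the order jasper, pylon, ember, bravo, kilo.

Txn tx2d7 phase 1: jasper no -> aborted; pylon yes -> prepared; ember yes -> prepared; bravo yes -> prepared; kilo yes -> prepared

Answer: jasper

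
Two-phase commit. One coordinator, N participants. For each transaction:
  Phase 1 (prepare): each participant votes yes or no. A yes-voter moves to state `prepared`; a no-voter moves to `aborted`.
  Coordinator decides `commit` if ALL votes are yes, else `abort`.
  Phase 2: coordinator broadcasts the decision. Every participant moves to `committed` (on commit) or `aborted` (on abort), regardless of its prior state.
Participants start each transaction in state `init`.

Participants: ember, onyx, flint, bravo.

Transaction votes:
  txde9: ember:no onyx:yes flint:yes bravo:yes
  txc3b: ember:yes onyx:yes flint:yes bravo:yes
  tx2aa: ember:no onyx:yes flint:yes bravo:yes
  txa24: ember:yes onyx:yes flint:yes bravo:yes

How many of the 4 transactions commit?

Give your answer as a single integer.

txde9: no from ember -> abort (commits=0)
txc3b: all yes -> commit (commits=1)
tx2aa: no from ember -> abort (commits=1)
txa24: all yes -> commit (commits=2)

Answer: 2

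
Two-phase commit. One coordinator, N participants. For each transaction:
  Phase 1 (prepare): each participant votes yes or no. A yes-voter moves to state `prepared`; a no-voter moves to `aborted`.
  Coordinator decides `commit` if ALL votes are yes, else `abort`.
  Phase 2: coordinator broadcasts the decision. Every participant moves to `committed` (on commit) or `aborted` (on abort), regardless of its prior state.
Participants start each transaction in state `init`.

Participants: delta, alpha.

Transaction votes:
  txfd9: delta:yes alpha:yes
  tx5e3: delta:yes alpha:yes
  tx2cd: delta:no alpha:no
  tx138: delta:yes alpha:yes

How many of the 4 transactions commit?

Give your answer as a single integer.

txfd9: all yes -> commit (commits=1)
tx5e3: all yes -> commit (commits=2)
tx2cd: no from delta, alpha -> abort (commits=2)
tx138: all yes -> commit (commits=3)

Answer: 3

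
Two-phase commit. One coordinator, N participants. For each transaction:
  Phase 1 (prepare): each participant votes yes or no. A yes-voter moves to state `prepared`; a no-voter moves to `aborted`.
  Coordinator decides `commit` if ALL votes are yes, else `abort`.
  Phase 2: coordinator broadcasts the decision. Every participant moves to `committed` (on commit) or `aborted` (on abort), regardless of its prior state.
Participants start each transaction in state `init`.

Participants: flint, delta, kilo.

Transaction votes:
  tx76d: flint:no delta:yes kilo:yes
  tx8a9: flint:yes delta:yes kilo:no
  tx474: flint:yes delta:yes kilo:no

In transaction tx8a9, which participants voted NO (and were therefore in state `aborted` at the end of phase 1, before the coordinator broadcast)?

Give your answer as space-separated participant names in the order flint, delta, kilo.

Txn tx8a9 phase 1: flint yes -> prepared; delta yes -> prepared; kilo no -> aborted

Answer: kilo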